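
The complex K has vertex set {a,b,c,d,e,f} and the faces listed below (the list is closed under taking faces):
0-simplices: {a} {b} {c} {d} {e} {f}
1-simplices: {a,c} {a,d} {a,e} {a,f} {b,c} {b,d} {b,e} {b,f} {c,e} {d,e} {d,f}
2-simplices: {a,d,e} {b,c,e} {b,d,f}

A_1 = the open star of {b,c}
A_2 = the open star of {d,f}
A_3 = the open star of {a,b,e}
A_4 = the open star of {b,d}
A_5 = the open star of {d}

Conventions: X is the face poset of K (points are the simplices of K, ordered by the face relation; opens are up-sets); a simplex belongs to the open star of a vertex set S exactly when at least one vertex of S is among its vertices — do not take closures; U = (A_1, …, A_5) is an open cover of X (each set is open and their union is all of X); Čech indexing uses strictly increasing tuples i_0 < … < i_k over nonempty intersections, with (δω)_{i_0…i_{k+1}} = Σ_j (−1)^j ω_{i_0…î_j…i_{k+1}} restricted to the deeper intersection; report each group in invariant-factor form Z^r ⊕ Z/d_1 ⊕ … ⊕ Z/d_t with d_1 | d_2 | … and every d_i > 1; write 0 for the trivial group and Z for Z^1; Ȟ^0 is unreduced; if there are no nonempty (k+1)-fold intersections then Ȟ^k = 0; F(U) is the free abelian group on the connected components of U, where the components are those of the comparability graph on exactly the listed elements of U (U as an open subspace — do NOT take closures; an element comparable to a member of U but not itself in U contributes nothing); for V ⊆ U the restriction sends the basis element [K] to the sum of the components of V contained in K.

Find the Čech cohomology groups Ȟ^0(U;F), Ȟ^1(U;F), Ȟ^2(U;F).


Ȟ^0 = Z, Ȟ^1 = Z^3 and Ȟ^2 = 0

intersection data:
  A1={{b},{c},{a,c},{b,c},{b,d},{b,e},{b,f},{c,e},{b,c,e},{b,d,f}} A2={{d},{f},{a,d},{a,f},{b,d},{b,f},{d,e},{d,f},{a,d,e},{b,d,f}} A3={{a},{b},{e},{a,c},{a,d},{a,e},{a,f},{b,c},{b,d},{b,e},{b,f},{c,e},{d,e},{a,d,e},{b,c,e},{b,d,f}} A4={{b},{d},{a,d},{b,c},{b,d},{b,e},{b,f},{d,e},{d,f},{a,d,e},{b,c,e},{b,d,f}} A5={{d},{a,d},{b,d},{d,e},{d,f},{a,d,e},{b,d,f}}
  A12={{b,d},{b,f},{b,d,f}} A13={{b},{a,c},{b,c},{b,d},{b,e},{b,f},{c,e},{b,c,e},{b,d,f}} A14={{b},{b,c},{b,d},{b,e},{b,f},{b,c,e},{b,d,f}} A15={{b,d},{b,d,f}} A23={{a,d},{a,f},{b,d},{b,f},{d,e},{a,d,e},{b,d,f}} A24={{d},{a,d},{b,d},{b,f},{d,e},{d,f},{a,d,e},{b,d,f}} A25={{d},{a,d},{b,d},{d,e},{d,f},{a,d,e},{b,d,f}} A34={{b},{a,d},{b,c},{b,d},{b,e},{b,f},{d,e},{a,d,e},{b,c,e},{b,d,f}} A35={{a,d},{b,d},{d,e},{a,d,e},{b,d,f}} A45={{d},{a,d},{b,d},{d,e},{d,f},{a,d,e},{b,d,f}}
  A123={{b,d},{b,f},{b,d,f}} A124={{b,d},{b,f},{b,d,f}} A125={{b,d},{b,d,f}} A134={{b},{b,c},{b,d},{b,e},{b,f},{b,c,e},{b,d,f}} A135={{b,d},{b,d,f}} A145={{b,d},{b,d,f}} A234={{a,d},{b,d},{b,f},{d,e},{a,d,e},{b,d,f}} A235={{a,d},{b,d},{d,e},{a,d,e},{b,d,f}} A245={{d},{a,d},{b,d},{d,e},{d,f},{a,d,e},{b,d,f}} A345={{a,d},{b,d},{d,e},{a,d,e},{b,d,f}}
  A1234={{b,d},{b,f},{b,d,f}} A1235={{b,d},{b,d,f}} A1245={{b,d},{b,d,f}} A1345={{b,d},{b,d,f}} A2345={{a,d},{b,d},{d,e},{a,d,e},{b,d,f}}
  A12345={{b,d},{b,d,f}}
components per intersection:
  A1: {{b},{c},{a,c},{b,c},{b,d},{b,e},{b,f},{c,e},{b,c,e},{b,d,f}}
  A2: {{d},{f},{a,d},{a,f},{b,d},{b,f},{d,e},{d,f},{a,d,e},{b,d,f}}
  A3: {{a},{b},{e},{a,c},{a,d},{a,e},{a,f},{b,c},{b,d},{b,e},{b,f},{c,e},{d,e},{a,d,e},{b,c,e},{b,d,f}}
  A4: {{b},{d},{a,d},{b,c},{b,d},{b,e},{b,f},{d,e},{d,f},{a,d,e},{b,c,e},{b,d,f}}
  A5: {{d},{a,d},{b,d},{d,e},{d,f},{a,d,e},{b,d,f}}
  A12: {{b,d},{b,f},{b,d,f}}
  A13: {{b},{b,c},{b,d},{b,e},{b,f},{c,e},{b,c,e},{b,d,f}} {{a,c}}
  A14: {{b},{b,c},{b,d},{b,e},{b,f},{b,c,e},{b,d,f}}
  A15: {{b,d},{b,d,f}}
  A23: {{a,d},{d,e},{a,d,e}} {{a,f}} {{b,d},{b,f},{b,d,f}}
  A24: {{d},{a,d},{b,d},{b,f},{d,e},{d,f},{a,d,e},{b,d,f}}
  A25: {{d},{a,d},{b,d},{d,e},{d,f},{a,d,e},{b,d,f}}
  A34: {{b},{b,c},{b,d},{b,e},{b,f},{b,c,e},{b,d,f}} {{a,d},{d,e},{a,d,e}}
  A35: {{a,d},{d,e},{a,d,e}} {{b,d},{b,d,f}}
  A45: {{d},{a,d},{b,d},{d,e},{d,f},{a,d,e},{b,d,f}}
  A123: {{b,d},{b,f},{b,d,f}}
  A124: {{b,d},{b,f},{b,d,f}}
  A125: {{b,d},{b,d,f}}
  A134: {{b},{b,c},{b,d},{b,e},{b,f},{b,c,e},{b,d,f}}
  A135: {{b,d},{b,d,f}}
  A145: {{b,d},{b,d,f}}
  A234: {{a,d},{d,e},{a,d,e}} {{b,d},{b,f},{b,d,f}}
  A235: {{a,d},{d,e},{a,d,e}} {{b,d},{b,d,f}}
  A245: {{d},{a,d},{b,d},{d,e},{d,f},{a,d,e},{b,d,f}}
  A345: {{a,d},{d,e},{a,d,e}} {{b,d},{b,d,f}}
  A1234: {{b,d},{b,f},{b,d,f}}
  A1235: {{b,d},{b,d,f}}
  A1245: {{b,d},{b,d,f}}
  A1345: {{b,d},{b,d,f}}
  A2345: {{a,d},{d,e},{a,d,e}} {{b,d},{b,d,f}}
  A12345: {{b,d},{b,d,f}}
C dims 5,15,13,6; δ0: rk 4, SNF 1^4; δ1: rk 8, SNF 1^8; δ2: rk 5, SNF 1^5
Ȟ^0 = (5 − 4) − 0 = 1, so Ȟ^0 ≅ Z
Ȟ^1 = (15 − 8) − 4 = 3, so Ȟ^1 ≅ Z^3
Ȟ^2 = (13 − 5) − 8 = 0, so Ȟ^2 ≅ 0


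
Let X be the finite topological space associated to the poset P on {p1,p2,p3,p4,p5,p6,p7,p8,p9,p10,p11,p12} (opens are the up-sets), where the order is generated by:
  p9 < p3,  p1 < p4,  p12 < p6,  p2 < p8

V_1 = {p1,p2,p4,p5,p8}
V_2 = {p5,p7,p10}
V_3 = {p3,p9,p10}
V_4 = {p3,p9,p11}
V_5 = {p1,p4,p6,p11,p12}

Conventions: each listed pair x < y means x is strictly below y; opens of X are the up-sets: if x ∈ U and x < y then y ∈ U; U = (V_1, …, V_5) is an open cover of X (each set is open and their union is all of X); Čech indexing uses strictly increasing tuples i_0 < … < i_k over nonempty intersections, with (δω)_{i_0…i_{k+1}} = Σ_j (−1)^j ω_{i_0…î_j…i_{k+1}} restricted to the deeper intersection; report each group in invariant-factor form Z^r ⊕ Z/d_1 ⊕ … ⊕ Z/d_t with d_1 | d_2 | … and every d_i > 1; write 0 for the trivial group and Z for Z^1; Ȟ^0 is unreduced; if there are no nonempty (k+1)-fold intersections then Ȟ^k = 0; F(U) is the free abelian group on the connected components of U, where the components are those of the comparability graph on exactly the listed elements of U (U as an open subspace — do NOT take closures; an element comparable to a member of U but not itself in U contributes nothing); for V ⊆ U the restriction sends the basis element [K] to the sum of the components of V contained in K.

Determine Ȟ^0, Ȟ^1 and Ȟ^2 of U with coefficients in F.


nerve simplices:
  V12={p5} V15={p1,p4} V23={p10} V34={p3,p9} V45={p11}
components per intersection:
  V1: {p1,p4} {p2,p8} {p5}
  V2: {p5} {p7} {p10}
  V3: {p3,p9} {p10}
  V4: {p3,p9} {p11}
  V5: {p1,p4} {p6,p12} {p11}
  V12: {p5}
  V15: {p1,p4}
  V23: {p10}
  V34: {p3,p9}
  V45: {p11}
C dims 13,5; δ0: rk 5, SNF 1^5
degree 0: 13−5−0 = 8 → Ȟ^0 ≅ Z^8
degree 1: 5−0−5 = 0 → Ȟ^1 ≅ 0
degree 2: 0−0−0 = 0 → Ȟ^2 ≅ 0

Ȟ^0 ≅ Z^8; Ȟ^1 ≅ 0; Ȟ^2 ≅ 0


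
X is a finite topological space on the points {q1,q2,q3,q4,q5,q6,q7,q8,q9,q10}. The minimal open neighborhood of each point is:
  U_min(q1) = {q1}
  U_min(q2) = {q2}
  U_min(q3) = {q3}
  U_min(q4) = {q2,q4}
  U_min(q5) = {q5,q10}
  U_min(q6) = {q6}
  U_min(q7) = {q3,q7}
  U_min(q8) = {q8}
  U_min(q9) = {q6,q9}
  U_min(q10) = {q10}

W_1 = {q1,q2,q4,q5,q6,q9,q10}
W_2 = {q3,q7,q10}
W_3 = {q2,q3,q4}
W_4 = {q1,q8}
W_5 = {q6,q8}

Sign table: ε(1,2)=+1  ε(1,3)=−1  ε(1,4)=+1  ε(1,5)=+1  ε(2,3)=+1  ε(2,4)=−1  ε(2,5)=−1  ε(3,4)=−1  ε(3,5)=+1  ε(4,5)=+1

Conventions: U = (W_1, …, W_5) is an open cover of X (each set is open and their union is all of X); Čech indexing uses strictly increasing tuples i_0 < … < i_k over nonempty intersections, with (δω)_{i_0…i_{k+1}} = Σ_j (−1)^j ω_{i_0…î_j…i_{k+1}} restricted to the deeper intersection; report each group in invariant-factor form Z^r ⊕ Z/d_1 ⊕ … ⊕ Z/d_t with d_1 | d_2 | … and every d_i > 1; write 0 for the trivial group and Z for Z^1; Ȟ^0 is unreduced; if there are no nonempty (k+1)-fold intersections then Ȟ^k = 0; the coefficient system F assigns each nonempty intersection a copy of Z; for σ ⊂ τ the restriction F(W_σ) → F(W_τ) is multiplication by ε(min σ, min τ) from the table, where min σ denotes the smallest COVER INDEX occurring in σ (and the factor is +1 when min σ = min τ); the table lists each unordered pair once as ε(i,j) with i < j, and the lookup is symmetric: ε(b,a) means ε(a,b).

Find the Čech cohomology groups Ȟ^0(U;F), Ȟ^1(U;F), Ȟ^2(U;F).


nonempty overlaps:
  W12={q10} W13={q2,q4} W14={q1} W15={q6} W23={q3} W45={q8}
C dims 5,6; δ0: rk 5, SNF 1^4·2
degree 0: 5−5−0 = 0 → Ȟ^0 ≅ 0
degree 1: 6−0−5 = 1 plus torsion [2] → Ȟ^1 ≅ Z ⊕ Z/2
degree 2: 0−0−0 = 0 → Ȟ^2 ≅ 0

Ȟ^0 ≅ 0,  Ȟ^1 ≅ Z ⊕ Z/2,  Ȟ^2 ≅ 0


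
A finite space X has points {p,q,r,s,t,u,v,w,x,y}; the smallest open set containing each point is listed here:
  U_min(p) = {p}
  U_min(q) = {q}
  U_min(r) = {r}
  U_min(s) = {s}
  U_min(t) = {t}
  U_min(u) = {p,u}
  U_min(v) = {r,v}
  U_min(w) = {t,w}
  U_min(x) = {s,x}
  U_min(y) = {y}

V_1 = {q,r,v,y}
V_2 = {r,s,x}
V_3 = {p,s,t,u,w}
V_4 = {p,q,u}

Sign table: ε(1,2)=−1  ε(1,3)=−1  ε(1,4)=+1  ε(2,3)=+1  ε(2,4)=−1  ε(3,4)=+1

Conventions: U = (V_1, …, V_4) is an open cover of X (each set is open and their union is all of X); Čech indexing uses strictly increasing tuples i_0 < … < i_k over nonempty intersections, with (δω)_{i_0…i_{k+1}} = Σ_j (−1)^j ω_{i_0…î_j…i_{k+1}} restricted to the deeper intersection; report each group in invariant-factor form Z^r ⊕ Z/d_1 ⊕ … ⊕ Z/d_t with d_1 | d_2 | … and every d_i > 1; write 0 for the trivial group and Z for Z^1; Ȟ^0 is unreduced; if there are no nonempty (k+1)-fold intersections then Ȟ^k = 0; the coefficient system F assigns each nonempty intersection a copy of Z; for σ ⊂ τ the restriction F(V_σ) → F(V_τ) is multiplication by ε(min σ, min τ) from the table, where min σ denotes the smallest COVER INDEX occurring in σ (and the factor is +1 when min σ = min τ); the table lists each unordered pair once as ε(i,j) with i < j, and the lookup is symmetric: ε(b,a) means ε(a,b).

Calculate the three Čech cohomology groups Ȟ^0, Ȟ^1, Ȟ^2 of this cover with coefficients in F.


cover nerve:
  V12={r} V14={q} V23={s} V34={p,u}
C dims 4,4; δ0: rk 4, SNF 1^3·2
Ȟ^0: (4−4)−0=0 ⇒ 0
Ȟ^1: (4−0)−4=0 plus torsion [2] ⇒ Z/2
Ȟ^2: (0−0)−0=0 ⇒ 0

Ȟ^0(U;F) ≅ 0; Ȟ^1(U;F) ≅ Z/2; Ȟ^2(U;F) ≅ 0


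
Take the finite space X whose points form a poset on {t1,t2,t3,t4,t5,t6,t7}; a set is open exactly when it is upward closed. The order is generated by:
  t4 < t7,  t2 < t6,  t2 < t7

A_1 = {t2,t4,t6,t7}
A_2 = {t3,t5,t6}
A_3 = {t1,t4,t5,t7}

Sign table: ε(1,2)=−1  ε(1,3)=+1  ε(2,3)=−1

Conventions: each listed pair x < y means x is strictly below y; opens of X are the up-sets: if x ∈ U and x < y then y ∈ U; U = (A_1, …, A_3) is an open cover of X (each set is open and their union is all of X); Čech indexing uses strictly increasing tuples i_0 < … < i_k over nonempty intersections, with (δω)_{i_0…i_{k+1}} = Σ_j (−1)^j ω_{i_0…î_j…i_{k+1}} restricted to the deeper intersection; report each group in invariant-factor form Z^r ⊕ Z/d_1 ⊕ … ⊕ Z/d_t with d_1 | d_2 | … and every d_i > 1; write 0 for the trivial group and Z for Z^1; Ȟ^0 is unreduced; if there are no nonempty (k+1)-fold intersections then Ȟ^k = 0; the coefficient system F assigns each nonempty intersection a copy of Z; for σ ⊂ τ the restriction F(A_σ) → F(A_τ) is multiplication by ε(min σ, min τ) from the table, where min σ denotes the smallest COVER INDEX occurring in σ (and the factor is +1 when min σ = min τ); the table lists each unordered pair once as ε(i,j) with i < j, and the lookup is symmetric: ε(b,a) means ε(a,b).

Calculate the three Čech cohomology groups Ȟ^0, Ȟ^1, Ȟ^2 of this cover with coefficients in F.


Ȟ^0 = Z, Ȟ^1 = Z and Ȟ^2 = 0

intersection data:
  A12={t6} A13={t4,t7} A23={t5}
C dims 3,3; δ0: rk 2, SNF 1^2
Ȟ^0 = (3 − 2) − 0 = 1, so Ȟ^0 ≅ Z
Ȟ^1 = (3 − 0) − 2 = 1, so Ȟ^1 ≅ Z
Ȟ^2 = (0 − 0) − 0 = 0, so Ȟ^2 ≅ 0


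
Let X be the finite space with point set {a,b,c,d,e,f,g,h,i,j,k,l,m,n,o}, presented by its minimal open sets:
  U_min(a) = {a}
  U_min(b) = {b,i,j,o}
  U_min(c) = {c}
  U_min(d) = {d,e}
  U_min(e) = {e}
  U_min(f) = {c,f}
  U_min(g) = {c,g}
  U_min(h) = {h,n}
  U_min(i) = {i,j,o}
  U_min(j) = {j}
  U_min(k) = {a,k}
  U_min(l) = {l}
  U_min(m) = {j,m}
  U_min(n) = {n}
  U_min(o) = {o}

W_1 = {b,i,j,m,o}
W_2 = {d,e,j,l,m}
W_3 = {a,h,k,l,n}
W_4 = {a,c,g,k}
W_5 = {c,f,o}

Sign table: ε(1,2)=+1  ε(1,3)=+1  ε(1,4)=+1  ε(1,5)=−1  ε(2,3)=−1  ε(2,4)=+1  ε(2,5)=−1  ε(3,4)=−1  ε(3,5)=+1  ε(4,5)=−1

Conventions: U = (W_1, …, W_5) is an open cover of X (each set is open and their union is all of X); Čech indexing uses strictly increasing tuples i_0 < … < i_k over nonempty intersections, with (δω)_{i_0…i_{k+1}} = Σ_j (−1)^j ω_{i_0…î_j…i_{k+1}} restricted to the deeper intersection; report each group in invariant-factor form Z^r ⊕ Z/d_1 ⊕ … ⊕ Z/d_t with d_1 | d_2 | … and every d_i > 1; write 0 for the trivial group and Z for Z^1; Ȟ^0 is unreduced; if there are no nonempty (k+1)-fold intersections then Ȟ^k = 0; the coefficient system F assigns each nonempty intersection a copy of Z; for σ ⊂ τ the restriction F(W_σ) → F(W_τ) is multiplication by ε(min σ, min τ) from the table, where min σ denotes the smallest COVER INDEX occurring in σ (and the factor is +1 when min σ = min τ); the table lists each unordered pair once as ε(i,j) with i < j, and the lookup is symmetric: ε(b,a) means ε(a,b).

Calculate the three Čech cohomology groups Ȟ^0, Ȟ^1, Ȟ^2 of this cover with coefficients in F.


Ȟ^0(U;F) ≅ Z, Ȟ^1(U;F) ≅ Z and Ȟ^2(U;F) ≅ 0

nerve of the cover:
  W12={j,m} W15={o} W23={l} W34={a,k} W45={c}
C dims 5,5; δ0: rk 4, SNF 1^4
Ȟ^0 = (5 − 4) − 0 = 1, so Ȟ^0 ≅ Z
Ȟ^1 = (5 − 0) − 4 = 1, so Ȟ^1 ≅ Z
Ȟ^2 = (0 − 0) − 0 = 0, so Ȟ^2 ≅ 0


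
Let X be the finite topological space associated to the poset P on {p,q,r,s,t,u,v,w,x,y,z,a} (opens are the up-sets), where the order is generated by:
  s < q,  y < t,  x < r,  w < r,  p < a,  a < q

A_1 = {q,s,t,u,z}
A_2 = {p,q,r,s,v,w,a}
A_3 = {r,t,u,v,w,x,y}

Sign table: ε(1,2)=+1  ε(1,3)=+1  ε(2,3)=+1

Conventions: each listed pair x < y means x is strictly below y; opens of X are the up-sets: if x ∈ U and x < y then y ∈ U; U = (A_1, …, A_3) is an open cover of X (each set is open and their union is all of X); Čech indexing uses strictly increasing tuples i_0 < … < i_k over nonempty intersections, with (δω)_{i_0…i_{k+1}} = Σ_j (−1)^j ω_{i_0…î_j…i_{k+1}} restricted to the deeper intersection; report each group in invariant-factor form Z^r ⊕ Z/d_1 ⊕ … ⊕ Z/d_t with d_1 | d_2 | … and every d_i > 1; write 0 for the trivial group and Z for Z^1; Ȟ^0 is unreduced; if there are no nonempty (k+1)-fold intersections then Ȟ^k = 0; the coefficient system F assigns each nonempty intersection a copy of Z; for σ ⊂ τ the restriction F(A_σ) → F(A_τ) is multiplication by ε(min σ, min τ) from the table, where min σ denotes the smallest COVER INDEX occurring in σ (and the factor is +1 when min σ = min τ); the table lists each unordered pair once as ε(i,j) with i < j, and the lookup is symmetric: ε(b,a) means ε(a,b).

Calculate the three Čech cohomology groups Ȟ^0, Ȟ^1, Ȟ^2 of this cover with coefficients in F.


Ȟ^0(U;F) ≅ Z; Ȟ^1(U;F) ≅ Z; Ȟ^2(U;F) ≅ 0

intersection data:
  A12={q,s} A13={t,u} A23={r,v,w}
C dims 3,3; δ0: rk 2, SNF 1^2
Ȟ^0 = (3 − 2) − 0 = 1, so Ȟ^0 ≅ Z
Ȟ^1 = (3 − 0) − 2 = 1, so Ȟ^1 ≅ Z
Ȟ^2 = (0 − 0) − 0 = 0, so Ȟ^2 ≅ 0


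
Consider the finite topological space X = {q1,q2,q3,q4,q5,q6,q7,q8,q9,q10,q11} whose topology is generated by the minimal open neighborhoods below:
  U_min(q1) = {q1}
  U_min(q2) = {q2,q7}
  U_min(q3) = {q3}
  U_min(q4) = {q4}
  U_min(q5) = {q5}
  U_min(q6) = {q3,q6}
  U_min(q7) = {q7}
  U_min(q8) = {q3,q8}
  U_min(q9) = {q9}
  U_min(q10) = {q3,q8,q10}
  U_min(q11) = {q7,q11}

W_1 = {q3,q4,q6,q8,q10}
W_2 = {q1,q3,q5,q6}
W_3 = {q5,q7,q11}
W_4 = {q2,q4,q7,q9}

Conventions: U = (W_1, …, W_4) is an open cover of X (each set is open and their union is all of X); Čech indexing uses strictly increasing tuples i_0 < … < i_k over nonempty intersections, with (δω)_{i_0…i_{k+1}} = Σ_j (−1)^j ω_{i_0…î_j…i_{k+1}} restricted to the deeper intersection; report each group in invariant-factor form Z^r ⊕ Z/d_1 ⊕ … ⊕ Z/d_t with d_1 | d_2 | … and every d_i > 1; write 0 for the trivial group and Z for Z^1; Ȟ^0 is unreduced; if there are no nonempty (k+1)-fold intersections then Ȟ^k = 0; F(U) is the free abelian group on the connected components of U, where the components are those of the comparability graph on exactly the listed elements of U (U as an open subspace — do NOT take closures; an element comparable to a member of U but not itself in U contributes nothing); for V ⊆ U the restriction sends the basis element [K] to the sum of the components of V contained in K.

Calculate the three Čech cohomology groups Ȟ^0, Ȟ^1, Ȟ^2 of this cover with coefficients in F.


intersection data:
  W12={q3,q6} W14={q4} W23={q5} W34={q7}
components per intersection:
  W1: {q3,q6,q8,q10} {q4}
  W2: {q1} {q3,q6} {q5}
  W3: {q5} {q7,q11}
  W4: {q2,q7} {q4} {q9}
  W12: {q3,q6}
  W14: {q4}
  W23: {q5}
  W34: {q7}
C dims 10,4; δ0: rk 4, SNF 1^4
Ȟ^0 = (10 − 4) − 0 = 6, so Ȟ^0 ≅ Z^6
Ȟ^1 = (4 − 0) − 4 = 0, so Ȟ^1 ≅ 0
Ȟ^2 = (0 − 0) − 0 = 0, so Ȟ^2 ≅ 0

Ȟ^0 ≅ Z^6; Ȟ^1 ≅ 0; Ȟ^2 ≅ 0


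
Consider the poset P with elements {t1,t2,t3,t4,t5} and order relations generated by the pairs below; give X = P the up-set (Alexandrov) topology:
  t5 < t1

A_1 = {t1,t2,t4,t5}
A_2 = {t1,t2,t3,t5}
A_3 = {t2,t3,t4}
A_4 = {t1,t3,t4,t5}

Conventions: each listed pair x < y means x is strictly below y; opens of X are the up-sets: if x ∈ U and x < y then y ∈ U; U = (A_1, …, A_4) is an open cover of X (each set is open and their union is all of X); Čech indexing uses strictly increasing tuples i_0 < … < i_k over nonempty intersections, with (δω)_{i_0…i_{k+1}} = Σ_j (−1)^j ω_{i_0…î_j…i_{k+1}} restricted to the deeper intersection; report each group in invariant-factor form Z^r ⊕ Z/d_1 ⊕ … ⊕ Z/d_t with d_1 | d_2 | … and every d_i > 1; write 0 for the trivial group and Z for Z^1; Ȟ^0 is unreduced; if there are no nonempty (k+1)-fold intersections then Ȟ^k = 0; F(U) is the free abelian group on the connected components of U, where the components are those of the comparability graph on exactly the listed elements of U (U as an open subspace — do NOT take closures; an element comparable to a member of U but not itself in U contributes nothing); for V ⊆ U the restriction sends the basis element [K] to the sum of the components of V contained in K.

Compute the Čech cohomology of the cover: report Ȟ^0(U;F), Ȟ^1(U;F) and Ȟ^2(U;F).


Ȟ^0 ≅ Z^4,  Ȟ^1 ≅ 0,  Ȟ^2 ≅ 0

intersection data:
  A12={t1,t2,t5} A13={t2,t4} A14={t1,t4,t5} A23={t2,t3} A24={t1,t3,t5} A34={t3,t4}
  A123={t2} A124={t1,t5} A134={t4} A234={t3}
components per intersection:
  A1: {t1,t5} {t2} {t4}
  A2: {t1,t5} {t2} {t3}
  A3: {t2} {t3} {t4}
  A4: {t1,t5} {t3} {t4}
  A12: {t1,t5} {t2}
  A13: {t2} {t4}
  A14: {t1,t5} {t4}
  A23: {t2} {t3}
  A24: {t1,t5} {t3}
  A34: {t3} {t4}
  A123: {t2}
  A124: {t1,t5}
  A134: {t4}
  A234: {t3}
C dims 12,12,4; δ0: rk 8, SNF 1^8; δ1: rk 4, SNF 1^4
Ȟ^0 = (12 − 8) − 0 = 4, so Ȟ^0 ≅ Z^4
Ȟ^1 = (12 − 4) − 8 = 0, so Ȟ^1 ≅ 0
Ȟ^2 = (4 − 0) − 4 = 0, so Ȟ^2 ≅ 0


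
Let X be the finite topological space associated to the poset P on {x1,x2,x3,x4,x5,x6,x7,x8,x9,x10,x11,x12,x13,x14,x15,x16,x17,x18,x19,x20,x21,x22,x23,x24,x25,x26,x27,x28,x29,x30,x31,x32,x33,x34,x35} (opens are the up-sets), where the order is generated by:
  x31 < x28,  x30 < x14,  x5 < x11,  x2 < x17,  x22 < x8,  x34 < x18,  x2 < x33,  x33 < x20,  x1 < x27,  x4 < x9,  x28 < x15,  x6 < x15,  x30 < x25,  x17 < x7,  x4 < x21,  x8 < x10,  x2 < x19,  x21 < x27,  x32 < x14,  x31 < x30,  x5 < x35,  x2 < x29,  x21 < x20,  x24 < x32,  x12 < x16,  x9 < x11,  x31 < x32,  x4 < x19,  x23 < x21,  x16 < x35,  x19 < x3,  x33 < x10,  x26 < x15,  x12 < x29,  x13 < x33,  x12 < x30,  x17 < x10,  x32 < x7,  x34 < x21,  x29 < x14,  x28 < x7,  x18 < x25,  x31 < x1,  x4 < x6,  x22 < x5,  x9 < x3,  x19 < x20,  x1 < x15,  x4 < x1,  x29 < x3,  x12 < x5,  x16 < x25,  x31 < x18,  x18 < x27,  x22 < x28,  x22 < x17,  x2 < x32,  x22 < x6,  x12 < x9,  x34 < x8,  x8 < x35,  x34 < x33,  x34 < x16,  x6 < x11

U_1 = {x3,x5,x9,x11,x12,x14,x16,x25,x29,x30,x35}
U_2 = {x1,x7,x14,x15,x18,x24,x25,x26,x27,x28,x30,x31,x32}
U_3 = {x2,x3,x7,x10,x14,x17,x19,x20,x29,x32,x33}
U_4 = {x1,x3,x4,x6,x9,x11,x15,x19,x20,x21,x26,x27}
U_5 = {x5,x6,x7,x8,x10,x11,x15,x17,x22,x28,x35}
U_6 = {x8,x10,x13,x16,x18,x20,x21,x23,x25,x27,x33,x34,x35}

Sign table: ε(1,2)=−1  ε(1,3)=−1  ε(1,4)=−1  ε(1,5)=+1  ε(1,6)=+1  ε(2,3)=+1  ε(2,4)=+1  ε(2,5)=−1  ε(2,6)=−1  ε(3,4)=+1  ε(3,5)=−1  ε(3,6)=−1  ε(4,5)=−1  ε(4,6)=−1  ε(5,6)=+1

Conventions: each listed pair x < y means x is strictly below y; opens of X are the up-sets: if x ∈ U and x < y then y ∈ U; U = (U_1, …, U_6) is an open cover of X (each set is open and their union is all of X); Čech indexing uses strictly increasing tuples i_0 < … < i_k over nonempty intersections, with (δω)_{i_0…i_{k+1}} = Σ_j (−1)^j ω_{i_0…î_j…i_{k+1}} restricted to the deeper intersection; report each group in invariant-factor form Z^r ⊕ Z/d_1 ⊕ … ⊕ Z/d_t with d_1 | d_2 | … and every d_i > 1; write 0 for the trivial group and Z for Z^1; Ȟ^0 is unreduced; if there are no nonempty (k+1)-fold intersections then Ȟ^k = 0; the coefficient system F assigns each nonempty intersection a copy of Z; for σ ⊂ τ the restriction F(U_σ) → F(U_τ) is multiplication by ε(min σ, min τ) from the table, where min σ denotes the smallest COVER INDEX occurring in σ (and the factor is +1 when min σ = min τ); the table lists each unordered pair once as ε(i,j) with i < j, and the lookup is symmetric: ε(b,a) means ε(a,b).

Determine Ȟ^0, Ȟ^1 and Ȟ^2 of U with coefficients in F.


Ȟ^0(U;F) ≅ Z, Ȟ^1(U;F) ≅ 0 and Ȟ^2(U;F) ≅ Z/2

intersection data:
  U12={x14,x25,x30} U13={x3,x14,x29} U14={x3,x9,x11} U15={x5,x11,x35} U16={x16,x25,x35} U23={x7,x14,x32} U24={x1,x15,x26,x27} U25={x7,x15,x28} U26={x18,x25,x27} U34={x3,x19,x20} U35={x7,x10,x17} U36={x10,x20,x33} U45={x6,x11,x15} U46={x20,x21,x27} U56={x8,x10,x35}
  U123={x14} U126={x25} U134={x3} U145={x11} U156={x35} U235={x7} U245={x15} U246={x27} U346={x20} U356={x10}
C dims 6,15,10; δ0: rk 5, SNF 1^5; δ1: rk 10, SNF 1^9·2
Ȟ^0 = (6 − 5) − 0 = 1, so Ȟ^0 ≅ Z
Ȟ^1 = (15 − 10) − 5 = 0, so Ȟ^1 ≅ 0
Ȟ^2 = (10 − 0) − 10 = 0 plus torsion [2], so Ȟ^2 ≅ Z/2


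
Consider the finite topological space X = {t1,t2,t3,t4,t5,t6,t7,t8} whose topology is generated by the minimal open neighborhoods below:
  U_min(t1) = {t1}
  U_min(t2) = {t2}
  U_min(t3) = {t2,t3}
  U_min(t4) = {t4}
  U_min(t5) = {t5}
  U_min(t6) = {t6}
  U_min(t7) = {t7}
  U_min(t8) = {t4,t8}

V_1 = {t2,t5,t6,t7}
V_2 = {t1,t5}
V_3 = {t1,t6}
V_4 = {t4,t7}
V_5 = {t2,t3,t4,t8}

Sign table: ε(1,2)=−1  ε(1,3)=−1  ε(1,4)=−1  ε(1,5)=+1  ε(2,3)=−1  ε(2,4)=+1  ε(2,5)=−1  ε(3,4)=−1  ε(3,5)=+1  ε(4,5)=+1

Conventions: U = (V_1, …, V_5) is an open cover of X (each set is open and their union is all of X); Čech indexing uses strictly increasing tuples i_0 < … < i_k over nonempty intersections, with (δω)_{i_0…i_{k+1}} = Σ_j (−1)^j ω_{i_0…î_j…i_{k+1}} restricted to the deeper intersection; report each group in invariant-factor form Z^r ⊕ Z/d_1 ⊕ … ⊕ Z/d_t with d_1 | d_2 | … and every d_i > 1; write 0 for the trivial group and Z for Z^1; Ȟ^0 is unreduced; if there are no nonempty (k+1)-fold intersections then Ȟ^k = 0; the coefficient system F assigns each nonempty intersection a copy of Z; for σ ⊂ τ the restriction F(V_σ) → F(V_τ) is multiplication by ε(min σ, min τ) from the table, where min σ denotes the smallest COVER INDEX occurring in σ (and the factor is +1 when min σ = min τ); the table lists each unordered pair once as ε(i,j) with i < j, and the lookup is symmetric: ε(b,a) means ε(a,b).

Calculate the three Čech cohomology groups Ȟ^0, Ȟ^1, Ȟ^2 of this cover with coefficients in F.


cover nerve:
  V12={t5} V13={t6} V14={t7} V15={t2} V23={t1} V45={t4}
C dims 5,6; δ0: rk 5, SNF 1^4·2
Ȟ^0: (5−5)−0=0 ⇒ 0
Ȟ^1: (6−0)−5=1 plus torsion [2] ⇒ Z ⊕ Z/2
Ȟ^2: (0−0)−0=0 ⇒ 0

Ȟ^0 ≅ 0, Ȟ^1 ≅ Z ⊕ Z/2 and Ȟ^2 ≅ 0


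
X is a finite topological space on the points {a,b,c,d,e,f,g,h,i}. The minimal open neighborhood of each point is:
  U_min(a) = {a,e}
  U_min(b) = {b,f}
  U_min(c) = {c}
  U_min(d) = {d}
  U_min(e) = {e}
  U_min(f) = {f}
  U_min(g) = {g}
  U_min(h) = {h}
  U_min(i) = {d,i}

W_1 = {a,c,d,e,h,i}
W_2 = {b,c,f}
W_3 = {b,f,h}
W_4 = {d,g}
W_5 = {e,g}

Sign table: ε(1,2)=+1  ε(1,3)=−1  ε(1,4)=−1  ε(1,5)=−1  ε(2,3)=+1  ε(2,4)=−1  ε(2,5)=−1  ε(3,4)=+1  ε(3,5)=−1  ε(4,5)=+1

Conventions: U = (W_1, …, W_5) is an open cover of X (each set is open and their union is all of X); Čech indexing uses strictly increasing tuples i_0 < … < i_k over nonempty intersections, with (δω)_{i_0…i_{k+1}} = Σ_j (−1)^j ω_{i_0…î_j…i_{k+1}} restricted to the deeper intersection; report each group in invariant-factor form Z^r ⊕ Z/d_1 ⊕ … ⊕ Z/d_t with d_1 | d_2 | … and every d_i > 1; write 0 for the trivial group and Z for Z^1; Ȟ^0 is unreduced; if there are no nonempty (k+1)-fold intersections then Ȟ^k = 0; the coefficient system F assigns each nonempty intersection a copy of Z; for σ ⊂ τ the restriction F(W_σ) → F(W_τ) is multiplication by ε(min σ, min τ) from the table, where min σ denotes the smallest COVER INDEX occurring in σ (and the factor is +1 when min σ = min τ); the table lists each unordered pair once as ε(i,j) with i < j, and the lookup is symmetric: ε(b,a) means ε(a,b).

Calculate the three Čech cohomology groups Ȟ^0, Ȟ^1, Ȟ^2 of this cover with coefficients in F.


Ȟ^0 ≅ 0,  Ȟ^1 ≅ Z ⊕ Z/2,  Ȟ^2 ≅ 0

intersection data:
  W12={c} W13={h} W14={d} W15={e} W23={b,f} W45={g}
C dims 5,6; δ0: rk 5, SNF 1^4·2
Ȟ^0 = (5 − 5) − 0 = 0, so Ȟ^0 ≅ 0
Ȟ^1 = (6 − 0) − 5 = 1 plus torsion [2], so Ȟ^1 ≅ Z ⊕ Z/2
Ȟ^2 = (0 − 0) − 0 = 0, so Ȟ^2 ≅ 0


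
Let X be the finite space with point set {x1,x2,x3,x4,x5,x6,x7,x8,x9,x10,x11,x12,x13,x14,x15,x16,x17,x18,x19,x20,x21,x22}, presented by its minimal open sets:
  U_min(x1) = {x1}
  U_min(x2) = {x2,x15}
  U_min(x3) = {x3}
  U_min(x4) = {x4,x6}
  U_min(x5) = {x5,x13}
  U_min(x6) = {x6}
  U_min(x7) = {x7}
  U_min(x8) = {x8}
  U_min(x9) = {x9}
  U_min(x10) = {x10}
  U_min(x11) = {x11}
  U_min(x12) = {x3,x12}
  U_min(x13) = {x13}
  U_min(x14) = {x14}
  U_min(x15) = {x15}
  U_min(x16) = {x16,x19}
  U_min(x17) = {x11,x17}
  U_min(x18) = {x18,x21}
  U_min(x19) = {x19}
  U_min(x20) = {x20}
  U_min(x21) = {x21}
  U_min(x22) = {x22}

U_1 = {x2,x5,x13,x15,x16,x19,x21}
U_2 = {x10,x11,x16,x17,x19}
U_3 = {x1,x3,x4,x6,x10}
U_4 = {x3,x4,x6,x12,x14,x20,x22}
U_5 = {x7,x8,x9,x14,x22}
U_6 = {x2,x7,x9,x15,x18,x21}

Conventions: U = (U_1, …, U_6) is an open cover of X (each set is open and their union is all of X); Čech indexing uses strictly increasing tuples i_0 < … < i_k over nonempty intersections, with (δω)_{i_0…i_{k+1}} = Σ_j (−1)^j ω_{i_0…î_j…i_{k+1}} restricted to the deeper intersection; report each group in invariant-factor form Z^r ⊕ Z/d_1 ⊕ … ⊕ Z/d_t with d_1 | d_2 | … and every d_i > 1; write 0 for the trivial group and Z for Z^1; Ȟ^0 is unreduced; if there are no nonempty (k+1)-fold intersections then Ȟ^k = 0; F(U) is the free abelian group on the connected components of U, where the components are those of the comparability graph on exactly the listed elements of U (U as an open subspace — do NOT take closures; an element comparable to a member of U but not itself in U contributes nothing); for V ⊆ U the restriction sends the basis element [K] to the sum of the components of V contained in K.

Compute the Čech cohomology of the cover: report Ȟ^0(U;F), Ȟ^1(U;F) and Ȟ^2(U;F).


nonempty intersections:
  U12={x16,x19} U16={x2,x15,x21} U23={x10} U34={x3,x4,x6} U45={x14,x22} U56={x7,x9}
components per intersection:
  U1: {x2,x15} {x5,x13} {x16,x19} {x21}
  U2: {x10} {x11,x17} {x16,x19}
  U3: {x1} {x3} {x4,x6} {x10}
  U4: {x3,x12} {x4,x6} {x14} {x20} {x22}
  U5: {x7} {x8} {x9} {x14} {x22}
  U6: {x2,x15} {x7} {x9} {x18,x21}
  U12: {x16,x19}
  U16: {x2,x15} {x21}
  U23: {x10}
  U34: {x3} {x4,x6}
  U45: {x14} {x22}
  U56: {x7} {x9}
C dims 25,10; δ0: rk 10, SNF 1^10
Ȟ^0: (25−10)−0=15 ⇒ Z^15
Ȟ^1: (10−0)−10=0 ⇒ 0
Ȟ^2: (0−0)−0=0 ⇒ 0

Ȟ^0(U;F) ≅ Z^15; Ȟ^1(U;F) ≅ 0; Ȟ^2(U;F) ≅ 0


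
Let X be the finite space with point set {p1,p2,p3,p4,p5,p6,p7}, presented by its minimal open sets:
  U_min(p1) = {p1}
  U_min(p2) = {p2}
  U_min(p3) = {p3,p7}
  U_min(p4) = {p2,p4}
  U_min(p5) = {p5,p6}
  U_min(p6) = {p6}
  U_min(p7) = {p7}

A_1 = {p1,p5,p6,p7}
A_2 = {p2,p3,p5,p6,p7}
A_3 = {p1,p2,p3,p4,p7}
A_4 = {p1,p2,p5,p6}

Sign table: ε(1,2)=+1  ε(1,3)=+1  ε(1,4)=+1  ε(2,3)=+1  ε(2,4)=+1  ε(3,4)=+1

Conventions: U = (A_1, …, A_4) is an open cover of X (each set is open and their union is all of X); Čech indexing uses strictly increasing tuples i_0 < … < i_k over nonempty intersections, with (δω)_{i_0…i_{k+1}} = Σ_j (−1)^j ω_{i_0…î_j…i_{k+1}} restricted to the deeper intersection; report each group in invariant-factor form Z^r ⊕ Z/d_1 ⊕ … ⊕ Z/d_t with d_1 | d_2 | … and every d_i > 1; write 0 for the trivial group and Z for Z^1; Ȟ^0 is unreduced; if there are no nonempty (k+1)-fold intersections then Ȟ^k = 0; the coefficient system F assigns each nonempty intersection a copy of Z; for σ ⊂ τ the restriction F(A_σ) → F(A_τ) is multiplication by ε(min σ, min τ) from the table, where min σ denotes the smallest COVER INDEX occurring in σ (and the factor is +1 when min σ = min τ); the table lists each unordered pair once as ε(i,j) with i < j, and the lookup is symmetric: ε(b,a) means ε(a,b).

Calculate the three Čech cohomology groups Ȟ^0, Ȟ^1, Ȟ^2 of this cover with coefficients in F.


Ȟ^0 ≅ Z,  Ȟ^1 ≅ 0,  Ȟ^2 ≅ Z

nerve of the cover:
  A12={p5,p6,p7} A13={p1,p7} A14={p1,p5,p6} A23={p2,p3,p7} A24={p2,p5,p6} A34={p1,p2}
  A123={p7} A124={p5,p6} A134={p1} A234={p2}
C dims 4,6,4; δ0: rk 3, SNF 1^3; δ1: rk 3, SNF 1^3
Ȟ^0 = (4 − 3) − 0 = 1, so Ȟ^0 ≅ Z
Ȟ^1 = (6 − 3) − 3 = 0, so Ȟ^1 ≅ 0
Ȟ^2 = (4 − 0) − 3 = 1, so Ȟ^2 ≅ Z


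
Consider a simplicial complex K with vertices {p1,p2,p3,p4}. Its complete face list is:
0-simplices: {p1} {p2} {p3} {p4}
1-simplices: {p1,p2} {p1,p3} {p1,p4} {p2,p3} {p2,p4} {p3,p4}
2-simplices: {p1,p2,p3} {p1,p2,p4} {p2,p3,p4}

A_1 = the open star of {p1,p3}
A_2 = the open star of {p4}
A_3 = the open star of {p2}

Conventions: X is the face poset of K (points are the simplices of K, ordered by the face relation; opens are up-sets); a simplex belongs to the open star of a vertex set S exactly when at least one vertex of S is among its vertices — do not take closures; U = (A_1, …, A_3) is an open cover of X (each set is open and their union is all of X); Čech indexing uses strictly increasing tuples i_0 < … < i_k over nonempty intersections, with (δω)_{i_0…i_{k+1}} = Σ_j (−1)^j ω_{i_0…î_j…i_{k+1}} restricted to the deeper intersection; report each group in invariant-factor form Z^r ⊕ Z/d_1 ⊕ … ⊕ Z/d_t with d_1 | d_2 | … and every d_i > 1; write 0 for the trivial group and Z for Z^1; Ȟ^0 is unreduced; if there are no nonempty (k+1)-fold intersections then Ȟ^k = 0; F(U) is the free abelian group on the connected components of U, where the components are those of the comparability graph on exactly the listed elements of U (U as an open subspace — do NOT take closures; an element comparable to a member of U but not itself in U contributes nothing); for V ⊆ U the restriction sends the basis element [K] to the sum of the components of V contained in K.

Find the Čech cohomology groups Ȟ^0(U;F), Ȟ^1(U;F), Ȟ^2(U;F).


intersection data:
  A1={{p1},{p3},{p1,p2},{p1,p3},{p1,p4},{p2,p3},{p3,p4},{p1,p2,p3},{p1,p2,p4},{p2,p3,p4}} A2={{p4},{p1,p4},{p2,p4},{p3,p4},{p1,p2,p4},{p2,p3,p4}} A3={{p2},{p1,p2},{p2,p3},{p2,p4},{p1,p2,p3},{p1,p2,p4},{p2,p3,p4}}
  A12={{p1,p4},{p3,p4},{p1,p2,p4},{p2,p3,p4}} A13={{p1,p2},{p2,p3},{p1,p2,p3},{p1,p2,p4},{p2,p3,p4}} A23={{p2,p4},{p1,p2,p4},{p2,p3,p4}}
  A123={{p1,p2,p4},{p2,p3,p4}}
components per intersection:
  A1: {{p1},{p3},{p1,p2},{p1,p3},{p1,p4},{p2,p3},{p3,p4},{p1,p2,p3},{p1,p2,p4},{p2,p3,p4}}
  A2: {{p4},{p1,p4},{p2,p4},{p3,p4},{p1,p2,p4},{p2,p3,p4}}
  A3: {{p2},{p1,p2},{p2,p3},{p2,p4},{p1,p2,p3},{p1,p2,p4},{p2,p3,p4}}
  A12: {{p1,p4},{p1,p2,p4}} {{p3,p4},{p2,p3,p4}}
  A13: {{p1,p2},{p2,p3},{p1,p2,p3},{p1,p2,p4},{p2,p3,p4}}
  A23: {{p2,p4},{p1,p2,p4},{p2,p3,p4}}
  A123: {{p1,p2,p4}} {{p2,p3,p4}}
C dims 3,4,2; δ0: rk 2, SNF 1^2; δ1: rk 2, SNF 1^2
Ȟ^0 = (3 − 2) − 0 = 1, so Ȟ^0 ≅ Z
Ȟ^1 = (4 − 2) − 2 = 0, so Ȟ^1 ≅ 0
Ȟ^2 = (2 − 0) − 2 = 0, so Ȟ^2 ≅ 0

Ȟ^0 ≅ Z,  Ȟ^1 ≅ 0,  Ȟ^2 ≅ 0


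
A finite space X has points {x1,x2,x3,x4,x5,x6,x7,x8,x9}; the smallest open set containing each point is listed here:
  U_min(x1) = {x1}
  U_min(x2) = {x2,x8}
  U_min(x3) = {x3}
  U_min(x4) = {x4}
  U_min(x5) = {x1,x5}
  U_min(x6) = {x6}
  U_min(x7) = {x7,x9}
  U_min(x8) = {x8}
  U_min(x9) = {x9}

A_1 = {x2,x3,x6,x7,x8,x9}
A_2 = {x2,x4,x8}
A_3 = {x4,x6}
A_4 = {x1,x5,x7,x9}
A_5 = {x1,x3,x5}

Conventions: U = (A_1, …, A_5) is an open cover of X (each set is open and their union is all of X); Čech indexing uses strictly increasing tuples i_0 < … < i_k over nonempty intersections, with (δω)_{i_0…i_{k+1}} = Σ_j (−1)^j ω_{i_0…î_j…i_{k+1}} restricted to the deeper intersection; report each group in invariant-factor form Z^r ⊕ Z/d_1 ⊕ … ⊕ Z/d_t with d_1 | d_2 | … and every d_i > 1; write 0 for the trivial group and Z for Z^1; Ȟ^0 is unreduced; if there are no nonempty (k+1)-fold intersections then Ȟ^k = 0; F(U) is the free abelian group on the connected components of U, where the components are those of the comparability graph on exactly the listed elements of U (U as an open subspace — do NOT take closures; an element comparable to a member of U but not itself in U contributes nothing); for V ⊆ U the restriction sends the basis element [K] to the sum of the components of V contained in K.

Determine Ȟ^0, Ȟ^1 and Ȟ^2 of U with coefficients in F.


Ȟ^0 = Z^6,  Ȟ^1 = 0,  Ȟ^2 = 0

nerve simplices:
  A12={x2,x8} A13={x6} A14={x7,x9} A15={x3} A23={x4} A45={x1,x5}
components per intersection:
  A1: {x2,x8} {x3} {x6} {x7,x9}
  A2: {x2,x8} {x4}
  A3: {x4} {x6}
  A4: {x1,x5} {x7,x9}
  A5: {x1,x5} {x3}
  A12: {x2,x8}
  A13: {x6}
  A14: {x7,x9}
  A15: {x3}
  A23: {x4}
  A45: {x1,x5}
C dims 12,6; δ0: rk 6, SNF 1^6
degree 0: 12−6−0 = 6 → Ȟ^0 ≅ Z^6
degree 1: 6−0−6 = 0 → Ȟ^1 ≅ 0
degree 2: 0−0−0 = 0 → Ȟ^2 ≅ 0


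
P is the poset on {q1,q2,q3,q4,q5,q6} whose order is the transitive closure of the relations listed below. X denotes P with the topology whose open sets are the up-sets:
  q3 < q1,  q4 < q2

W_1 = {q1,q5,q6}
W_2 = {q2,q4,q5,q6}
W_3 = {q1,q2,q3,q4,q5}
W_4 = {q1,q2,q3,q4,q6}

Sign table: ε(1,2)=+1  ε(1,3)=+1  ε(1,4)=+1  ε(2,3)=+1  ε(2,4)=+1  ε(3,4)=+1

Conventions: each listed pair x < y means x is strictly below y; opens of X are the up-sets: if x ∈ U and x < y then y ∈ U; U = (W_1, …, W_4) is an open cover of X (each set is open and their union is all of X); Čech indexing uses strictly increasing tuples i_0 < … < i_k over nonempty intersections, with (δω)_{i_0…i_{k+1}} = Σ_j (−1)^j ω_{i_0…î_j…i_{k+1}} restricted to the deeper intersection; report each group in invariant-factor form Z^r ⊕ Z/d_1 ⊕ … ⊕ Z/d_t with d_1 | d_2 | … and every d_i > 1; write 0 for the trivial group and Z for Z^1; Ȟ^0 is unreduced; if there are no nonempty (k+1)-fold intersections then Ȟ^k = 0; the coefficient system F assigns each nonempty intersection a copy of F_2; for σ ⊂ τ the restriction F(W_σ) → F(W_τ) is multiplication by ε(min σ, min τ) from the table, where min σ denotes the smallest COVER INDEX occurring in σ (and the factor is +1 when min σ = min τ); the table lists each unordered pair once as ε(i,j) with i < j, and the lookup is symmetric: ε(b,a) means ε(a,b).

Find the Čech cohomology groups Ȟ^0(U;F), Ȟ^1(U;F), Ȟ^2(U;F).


Ȟ^0 ≅ Z/2,  Ȟ^1 ≅ 0,  Ȟ^2 ≅ Z/2

nonempty overlaps:
  W12={q5,q6} W13={q1,q5} W14={q1,q6} W23={q2,q4,q5} W24={q2,q4,q6} W34={q1,q2,q3,q4}
  W123={q5} W124={q6} W134={q1} W234={q2,q4}
C dims 4,6,4; δ0: rk_F2 3; δ1: rk_F2 3
degree 0: 4−3−0 = 1 → Ȟ^0 ≅ Z/2
degree 1: 6−3−3 = 0 → Ȟ^1 ≅ 0
degree 2: 4−0−3 = 1 → Ȟ^2 ≅ Z/2


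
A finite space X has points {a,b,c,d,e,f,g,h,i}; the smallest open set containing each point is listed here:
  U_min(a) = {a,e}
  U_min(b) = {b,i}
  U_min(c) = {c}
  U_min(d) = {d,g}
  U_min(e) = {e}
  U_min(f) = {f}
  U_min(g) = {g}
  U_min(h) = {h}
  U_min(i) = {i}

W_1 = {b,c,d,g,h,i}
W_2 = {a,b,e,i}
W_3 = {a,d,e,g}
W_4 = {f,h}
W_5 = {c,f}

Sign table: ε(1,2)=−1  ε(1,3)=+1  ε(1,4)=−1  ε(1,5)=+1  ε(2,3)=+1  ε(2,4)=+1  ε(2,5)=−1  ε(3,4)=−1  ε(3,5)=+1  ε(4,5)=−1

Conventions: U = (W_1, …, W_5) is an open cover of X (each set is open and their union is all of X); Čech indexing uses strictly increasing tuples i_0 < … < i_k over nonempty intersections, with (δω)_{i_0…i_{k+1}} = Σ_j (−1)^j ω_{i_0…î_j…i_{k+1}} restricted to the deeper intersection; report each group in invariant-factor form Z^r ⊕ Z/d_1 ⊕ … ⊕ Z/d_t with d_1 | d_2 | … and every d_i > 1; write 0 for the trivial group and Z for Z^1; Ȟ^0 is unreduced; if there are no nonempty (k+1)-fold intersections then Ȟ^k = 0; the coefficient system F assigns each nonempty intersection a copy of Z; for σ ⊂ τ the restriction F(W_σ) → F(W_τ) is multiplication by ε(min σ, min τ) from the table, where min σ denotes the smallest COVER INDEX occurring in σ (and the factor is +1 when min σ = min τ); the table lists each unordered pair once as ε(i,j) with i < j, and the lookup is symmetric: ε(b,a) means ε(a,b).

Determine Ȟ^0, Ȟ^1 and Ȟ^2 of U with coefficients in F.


Ȟ^0 ≅ 0, Ȟ^1 ≅ Z ⊕ Z/2, Ȟ^2 ≅ 0

intersection data:
  W12={b,i} W13={d,g} W14={h} W15={c} W23={a,e} W45={f}
C dims 5,6; δ0: rk 5, SNF 1^4·2
Ȟ^0 = (5 − 5) − 0 = 0, so Ȟ^0 ≅ 0
Ȟ^1 = (6 − 0) − 5 = 1 plus torsion [2], so Ȟ^1 ≅ Z ⊕ Z/2
Ȟ^2 = (0 − 0) − 0 = 0, so Ȟ^2 ≅ 0


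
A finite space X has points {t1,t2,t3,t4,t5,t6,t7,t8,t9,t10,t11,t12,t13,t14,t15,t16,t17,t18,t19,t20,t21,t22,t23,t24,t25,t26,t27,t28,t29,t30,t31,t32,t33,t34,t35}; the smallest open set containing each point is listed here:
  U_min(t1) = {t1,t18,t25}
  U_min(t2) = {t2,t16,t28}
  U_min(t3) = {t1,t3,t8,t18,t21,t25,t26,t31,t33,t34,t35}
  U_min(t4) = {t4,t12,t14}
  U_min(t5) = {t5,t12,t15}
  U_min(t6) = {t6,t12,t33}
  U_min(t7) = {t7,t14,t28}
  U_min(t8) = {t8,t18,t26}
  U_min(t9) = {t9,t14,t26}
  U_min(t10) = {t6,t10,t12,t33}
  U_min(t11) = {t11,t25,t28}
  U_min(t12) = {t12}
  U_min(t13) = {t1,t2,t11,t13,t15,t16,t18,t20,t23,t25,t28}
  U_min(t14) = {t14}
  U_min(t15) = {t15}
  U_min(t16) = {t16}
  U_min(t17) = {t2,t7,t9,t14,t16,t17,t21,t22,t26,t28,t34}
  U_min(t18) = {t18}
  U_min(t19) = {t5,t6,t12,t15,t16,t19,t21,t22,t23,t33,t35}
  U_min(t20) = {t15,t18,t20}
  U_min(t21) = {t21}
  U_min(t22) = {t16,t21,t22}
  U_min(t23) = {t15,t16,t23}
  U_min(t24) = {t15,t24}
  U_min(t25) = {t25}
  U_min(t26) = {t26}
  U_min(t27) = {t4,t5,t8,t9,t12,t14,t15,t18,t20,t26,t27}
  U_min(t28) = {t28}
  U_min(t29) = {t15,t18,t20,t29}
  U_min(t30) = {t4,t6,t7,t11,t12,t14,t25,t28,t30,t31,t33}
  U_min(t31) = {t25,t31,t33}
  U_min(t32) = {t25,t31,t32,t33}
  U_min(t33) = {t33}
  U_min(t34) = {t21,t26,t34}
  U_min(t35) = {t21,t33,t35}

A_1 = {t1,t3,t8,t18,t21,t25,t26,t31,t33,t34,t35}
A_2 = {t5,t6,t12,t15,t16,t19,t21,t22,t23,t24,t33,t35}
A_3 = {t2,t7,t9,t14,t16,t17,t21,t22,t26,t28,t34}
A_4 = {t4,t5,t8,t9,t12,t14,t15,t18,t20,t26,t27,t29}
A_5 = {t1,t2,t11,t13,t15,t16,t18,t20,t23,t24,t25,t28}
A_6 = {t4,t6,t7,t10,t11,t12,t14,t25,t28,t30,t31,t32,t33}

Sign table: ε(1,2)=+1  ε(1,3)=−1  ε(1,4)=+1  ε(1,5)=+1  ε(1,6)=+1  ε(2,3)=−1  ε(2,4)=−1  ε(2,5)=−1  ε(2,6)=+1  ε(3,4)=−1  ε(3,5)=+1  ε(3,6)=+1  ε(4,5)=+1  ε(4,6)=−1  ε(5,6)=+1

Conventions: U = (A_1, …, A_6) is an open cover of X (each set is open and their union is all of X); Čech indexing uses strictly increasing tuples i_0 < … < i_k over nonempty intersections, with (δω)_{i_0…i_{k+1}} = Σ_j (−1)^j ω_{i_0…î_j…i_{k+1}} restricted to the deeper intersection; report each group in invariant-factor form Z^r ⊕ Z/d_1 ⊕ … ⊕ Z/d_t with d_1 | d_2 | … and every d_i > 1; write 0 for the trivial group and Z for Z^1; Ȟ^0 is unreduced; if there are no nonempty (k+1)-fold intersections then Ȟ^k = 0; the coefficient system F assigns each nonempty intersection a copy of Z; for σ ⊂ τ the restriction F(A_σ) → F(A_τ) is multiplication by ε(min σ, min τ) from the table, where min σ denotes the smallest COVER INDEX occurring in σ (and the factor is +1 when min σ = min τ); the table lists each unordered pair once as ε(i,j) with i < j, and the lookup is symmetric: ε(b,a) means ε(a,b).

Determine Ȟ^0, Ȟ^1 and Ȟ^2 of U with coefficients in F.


Ȟ^0 ≅ 0; Ȟ^1 ≅ Z/2; Ȟ^2 ≅ Z

nerve simplices:
  A12={t21,t33,t35} A13={t21,t26,t34} A14={t8,t18,t26} A15={t1,t18,t25} A16={t25,t31,t33} A23={t16,t21,t22} A24={t5,t12,t15} A25={t15,t16,t23,t24} A26={t6,t12,t33} A34={t9,t14,t26} A35={t2,t16,t28} A36={t7,t14,t28} A45={t15,t18,t20} A46={t4,t12,t14} A56={t11,t25,t28}
  A123={t21} A126={t33} A134={t26} A145={t18} A156={t25} A235={t16} A245={t15} A246={t12} A346={t14} A356={t28}
C dims 6,15,10; δ0: rk 6, SNF 1^5·2; δ1: rk 9, SNF 1^9
degree 0: 6−6−0 = 0 → Ȟ^0 ≅ 0
degree 1: 15−9−6 = 0 plus torsion [2] → Ȟ^1 ≅ Z/2
degree 2: 10−0−9 = 1 → Ȟ^2 ≅ Z
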